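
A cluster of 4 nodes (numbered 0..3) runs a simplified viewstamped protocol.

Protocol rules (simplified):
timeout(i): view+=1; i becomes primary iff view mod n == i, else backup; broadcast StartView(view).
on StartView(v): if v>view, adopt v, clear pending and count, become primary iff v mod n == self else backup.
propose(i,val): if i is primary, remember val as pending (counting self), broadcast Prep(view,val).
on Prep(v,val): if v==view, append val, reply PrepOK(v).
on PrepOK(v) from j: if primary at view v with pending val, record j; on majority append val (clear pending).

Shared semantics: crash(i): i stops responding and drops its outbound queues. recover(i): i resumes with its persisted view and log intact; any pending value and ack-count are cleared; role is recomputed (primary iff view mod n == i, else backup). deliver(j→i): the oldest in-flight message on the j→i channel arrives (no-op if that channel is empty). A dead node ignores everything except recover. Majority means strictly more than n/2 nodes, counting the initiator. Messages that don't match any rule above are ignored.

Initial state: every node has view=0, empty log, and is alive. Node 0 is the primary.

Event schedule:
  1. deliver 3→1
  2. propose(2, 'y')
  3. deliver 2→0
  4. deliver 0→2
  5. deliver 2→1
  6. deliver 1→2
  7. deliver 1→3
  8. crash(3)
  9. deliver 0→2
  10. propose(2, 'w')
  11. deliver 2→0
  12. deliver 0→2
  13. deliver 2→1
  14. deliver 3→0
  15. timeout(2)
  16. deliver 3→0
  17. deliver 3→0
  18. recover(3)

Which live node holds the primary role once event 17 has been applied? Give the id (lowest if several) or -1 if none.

after 1 — deliver 3→1: ·
after 2 — propose(2,'y'): ·
after 3 — deliver 2→0: ·
after 4 — deliver 0→2: ·
after 5 — deliver 2→1: ·
after 6 — deliver 1→2: ·
after 7 — deliver 1→3: ·
after 8 — crash(3): n3:✗back/v0/[-]
after 9 — deliver 0→2: ·
after 10 — propose(2,'w'): ·
after 11 — deliver 2→0: ·
after 12 — deliver 0→2: ·
after 13 — deliver 2→1: ·
after 14 — deliver 3→0: ·
after 15 — timeout(2): n2:back/v1/[-]
after 16 — deliver 3→0: ·
after 17 — deliver 3→0: ·

0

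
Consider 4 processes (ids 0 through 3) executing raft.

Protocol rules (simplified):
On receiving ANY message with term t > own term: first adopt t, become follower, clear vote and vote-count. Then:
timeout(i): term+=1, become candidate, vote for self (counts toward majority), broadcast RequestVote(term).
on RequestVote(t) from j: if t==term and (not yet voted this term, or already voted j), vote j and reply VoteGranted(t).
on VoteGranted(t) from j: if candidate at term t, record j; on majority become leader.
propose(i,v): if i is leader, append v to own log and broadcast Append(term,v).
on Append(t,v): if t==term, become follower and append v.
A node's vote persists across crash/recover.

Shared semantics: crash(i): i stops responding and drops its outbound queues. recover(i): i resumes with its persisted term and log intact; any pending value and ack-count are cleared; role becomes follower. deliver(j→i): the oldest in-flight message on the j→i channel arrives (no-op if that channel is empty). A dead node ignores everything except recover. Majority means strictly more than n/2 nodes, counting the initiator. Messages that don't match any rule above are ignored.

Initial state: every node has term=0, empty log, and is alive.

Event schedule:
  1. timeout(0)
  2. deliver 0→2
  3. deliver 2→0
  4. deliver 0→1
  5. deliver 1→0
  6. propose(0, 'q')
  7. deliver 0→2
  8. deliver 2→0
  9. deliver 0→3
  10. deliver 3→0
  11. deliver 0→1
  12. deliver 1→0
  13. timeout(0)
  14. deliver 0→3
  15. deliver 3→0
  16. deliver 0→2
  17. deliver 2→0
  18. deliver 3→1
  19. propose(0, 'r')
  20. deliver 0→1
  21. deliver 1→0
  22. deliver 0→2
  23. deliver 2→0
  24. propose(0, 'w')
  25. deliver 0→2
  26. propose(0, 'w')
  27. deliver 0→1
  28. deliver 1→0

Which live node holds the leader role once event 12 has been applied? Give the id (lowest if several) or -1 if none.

0

[1] timeout(0) → N0(cand t1 [-])
[2] deliver 0→2 → N2(foll t1 [-])
[3] deliver 2→0 → ∅
[4] deliver 0→1 → N1(foll t1 [-])
[5] deliver 1→0 → N0(lead t1 [-])
[6] propose(0,'q') → N0(lead t1 [q])
[7] deliver 0→2 → N2(foll t1 [q])
[8] deliver 2→0 → ∅
[9] deliver 0→3 → N3(foll t1 [-])
[10] deliver 3→0 → ∅
[11] deliver 0→1 → N1(foll t1 [q])
[12] deliver 1→0 → ∅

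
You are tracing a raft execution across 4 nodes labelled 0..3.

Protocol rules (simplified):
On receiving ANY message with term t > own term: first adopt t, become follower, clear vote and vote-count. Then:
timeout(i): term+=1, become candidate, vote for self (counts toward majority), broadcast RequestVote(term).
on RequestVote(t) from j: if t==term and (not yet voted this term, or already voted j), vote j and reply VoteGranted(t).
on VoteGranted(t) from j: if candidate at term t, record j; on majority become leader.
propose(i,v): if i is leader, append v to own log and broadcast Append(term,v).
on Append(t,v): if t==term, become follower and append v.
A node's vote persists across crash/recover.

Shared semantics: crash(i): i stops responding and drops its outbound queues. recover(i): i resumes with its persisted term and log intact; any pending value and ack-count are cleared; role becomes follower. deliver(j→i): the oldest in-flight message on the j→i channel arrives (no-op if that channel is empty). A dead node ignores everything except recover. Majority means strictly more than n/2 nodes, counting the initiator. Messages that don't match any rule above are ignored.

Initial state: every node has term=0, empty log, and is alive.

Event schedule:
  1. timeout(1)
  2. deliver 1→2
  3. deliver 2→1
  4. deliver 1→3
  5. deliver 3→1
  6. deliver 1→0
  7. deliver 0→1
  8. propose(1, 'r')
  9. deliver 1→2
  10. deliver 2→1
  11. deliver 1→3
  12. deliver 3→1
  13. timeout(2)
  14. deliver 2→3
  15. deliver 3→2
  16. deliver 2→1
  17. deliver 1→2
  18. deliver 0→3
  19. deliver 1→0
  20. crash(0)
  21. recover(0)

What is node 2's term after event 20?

step 1 timeout(1): 1={cand,t=1,log=-}
step 2 deliver 1→2: 2={foll,t=1,log=-}
step 3 deliver 2→1: —
step 4 deliver 1→3: 3={foll,t=1,log=-}
step 5 deliver 3→1: 1={lead,t=1,log=-}
step 6 deliver 1→0: 0={foll,t=1,log=-}
step 7 deliver 0→1: —
step 8 propose(1,'r'): 1={lead,t=1,log=r}
step 9 deliver 1→2: 2={foll,t=1,log=r}
step 10 deliver 2→1: —
step 11 deliver 1→3: 3={foll,t=1,log=r}
step 12 deliver 3→1: —
step 13 timeout(2): 2={cand,t=2,log=r}
step 14 deliver 2→3: 3={foll,t=2,log=r}
step 15 deliver 3→2: —
step 16 deliver 2→1: 1={foll,t=2,log=r}
step 17 deliver 1→2: 2={lead,t=2,log=r}
step 18 deliver 0→3: —
step 19 deliver 1→0: 0={foll,t=1,log=r}
step 20 crash(0): 0={✗foll,t=1,log=r}

2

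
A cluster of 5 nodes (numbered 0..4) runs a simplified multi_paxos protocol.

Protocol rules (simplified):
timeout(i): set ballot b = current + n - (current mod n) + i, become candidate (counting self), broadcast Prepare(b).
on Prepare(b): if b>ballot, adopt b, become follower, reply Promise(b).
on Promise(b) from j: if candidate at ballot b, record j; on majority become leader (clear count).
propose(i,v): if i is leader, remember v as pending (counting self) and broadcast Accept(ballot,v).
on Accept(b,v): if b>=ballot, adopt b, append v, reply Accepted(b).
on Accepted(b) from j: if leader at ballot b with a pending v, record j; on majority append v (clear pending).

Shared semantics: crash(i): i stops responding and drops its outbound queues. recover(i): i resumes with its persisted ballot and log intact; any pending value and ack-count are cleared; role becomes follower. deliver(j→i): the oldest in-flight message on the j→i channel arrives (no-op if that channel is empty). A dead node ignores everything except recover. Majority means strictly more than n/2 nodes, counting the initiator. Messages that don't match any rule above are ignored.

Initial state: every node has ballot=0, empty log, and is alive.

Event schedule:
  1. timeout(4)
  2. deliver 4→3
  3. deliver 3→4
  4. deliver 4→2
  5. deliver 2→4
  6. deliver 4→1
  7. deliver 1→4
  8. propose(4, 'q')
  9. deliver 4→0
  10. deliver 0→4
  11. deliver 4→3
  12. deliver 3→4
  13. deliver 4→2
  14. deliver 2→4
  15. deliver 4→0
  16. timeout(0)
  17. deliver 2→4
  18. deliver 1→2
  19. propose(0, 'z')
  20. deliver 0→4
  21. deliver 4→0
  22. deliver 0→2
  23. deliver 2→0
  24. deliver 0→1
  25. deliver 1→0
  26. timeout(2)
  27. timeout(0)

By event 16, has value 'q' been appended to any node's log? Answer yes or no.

yes

1. timeout(4):  <4:cand b9 ->
2. deliver 4→3:  <3:foll b9 ->
3. deliver 3→4:  nop
4. deliver 4→2:  <2:foll b9 ->
5. deliver 2→4:  <4:lead b9 ->
6. deliver 4→1:  <1:foll b9 ->
7. deliver 1→4:  nop
8. propose(4,'q'):  nop
9. deliver 4→0:  <0:foll b9 ->
10. deliver 0→4:  nop
11. deliver 4→3:  <3:foll b9 q>
12. deliver 3→4:  nop
13. deliver 4→2:  <2:foll b9 q>
14. deliver 2→4:  <4:lead b9 q>
15. deliver 4→0:  <0:foll b9 q>
16. timeout(0):  <0:cand b10 q>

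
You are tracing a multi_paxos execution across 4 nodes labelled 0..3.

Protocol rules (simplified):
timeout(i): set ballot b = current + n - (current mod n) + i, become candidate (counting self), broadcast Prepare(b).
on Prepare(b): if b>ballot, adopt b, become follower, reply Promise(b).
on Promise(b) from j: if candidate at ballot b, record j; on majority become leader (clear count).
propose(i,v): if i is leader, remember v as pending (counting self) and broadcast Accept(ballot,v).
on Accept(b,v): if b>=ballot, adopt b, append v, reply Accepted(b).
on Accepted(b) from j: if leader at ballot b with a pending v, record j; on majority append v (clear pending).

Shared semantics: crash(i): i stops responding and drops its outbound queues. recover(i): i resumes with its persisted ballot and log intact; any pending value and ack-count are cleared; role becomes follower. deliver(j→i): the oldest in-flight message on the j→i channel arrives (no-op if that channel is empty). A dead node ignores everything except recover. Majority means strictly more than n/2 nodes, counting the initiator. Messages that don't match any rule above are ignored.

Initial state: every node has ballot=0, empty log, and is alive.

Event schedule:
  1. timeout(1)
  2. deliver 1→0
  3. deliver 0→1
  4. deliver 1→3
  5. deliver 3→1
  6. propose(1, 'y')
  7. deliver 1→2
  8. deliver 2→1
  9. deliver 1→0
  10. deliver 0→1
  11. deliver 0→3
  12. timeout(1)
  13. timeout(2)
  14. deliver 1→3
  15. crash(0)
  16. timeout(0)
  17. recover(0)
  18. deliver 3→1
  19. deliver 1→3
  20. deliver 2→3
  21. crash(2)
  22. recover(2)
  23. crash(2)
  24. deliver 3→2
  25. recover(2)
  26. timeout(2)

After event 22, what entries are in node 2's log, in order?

after 1 — timeout(1): n1:cand/b5/[-]
after 2 — deliver 1→0: n0:foll/b5/[-]
after 3 — deliver 0→1: ·
after 4 — deliver 1→3: n3:foll/b5/[-]
after 5 — deliver 3→1: n1:lead/b5/[-]
after 6 — propose(1,'y'): ·
after 7 — deliver 1→2: n2:foll/b5/[-]
after 8 — deliver 2→1: ·
after 9 — deliver 1→0: n0:foll/b5/[y]
after 10 — deliver 0→1: ·
after 11 — deliver 0→3: ·
after 12 — timeout(1): n1:cand/b9/[-]
after 13 — timeout(2): n2:cand/b10/[-]
after 14 — deliver 1→3: n3:foll/b5/[y]
after 15 — crash(0): n0:✗foll/b5/[y]
after 16 — timeout(0): ·
after 17 — recover(0): n0:foll/b5/[y]
after 18 — deliver 3→1: ·
after 19 — deliver 1→3: n3:foll/b9/[y]
after 20 — deliver 2→3: n3:foll/b10/[y]
after 21 — crash(2): n2:✗cand/b10/[-]
after 22 — recover(2): n2:foll/b10/[-]

empty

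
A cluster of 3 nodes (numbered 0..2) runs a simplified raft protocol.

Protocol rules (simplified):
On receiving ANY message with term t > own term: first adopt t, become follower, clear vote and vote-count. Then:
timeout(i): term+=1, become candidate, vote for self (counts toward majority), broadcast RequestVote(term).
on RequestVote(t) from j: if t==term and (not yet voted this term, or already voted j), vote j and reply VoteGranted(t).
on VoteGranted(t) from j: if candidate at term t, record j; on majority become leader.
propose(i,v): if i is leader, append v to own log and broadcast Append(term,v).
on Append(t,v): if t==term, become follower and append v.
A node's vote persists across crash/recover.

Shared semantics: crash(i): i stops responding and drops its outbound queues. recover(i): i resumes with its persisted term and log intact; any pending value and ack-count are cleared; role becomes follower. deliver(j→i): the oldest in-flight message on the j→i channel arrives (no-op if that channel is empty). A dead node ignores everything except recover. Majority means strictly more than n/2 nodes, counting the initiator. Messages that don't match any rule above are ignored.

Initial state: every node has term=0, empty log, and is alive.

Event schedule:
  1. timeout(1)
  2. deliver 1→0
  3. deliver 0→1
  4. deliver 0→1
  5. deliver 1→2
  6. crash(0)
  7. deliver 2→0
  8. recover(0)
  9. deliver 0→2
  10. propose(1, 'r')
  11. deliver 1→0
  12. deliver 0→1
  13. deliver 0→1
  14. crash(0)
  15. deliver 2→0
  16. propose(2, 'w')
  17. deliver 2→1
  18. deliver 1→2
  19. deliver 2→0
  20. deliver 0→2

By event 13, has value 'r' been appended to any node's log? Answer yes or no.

yes

step 1 timeout(1): 1={cand,t=1,log=-}
step 2 deliver 1→0: 0={foll,t=1,log=-}
step 3 deliver 0→1: 1={lead,t=1,log=-}
step 4 deliver 0→1: —
step 5 deliver 1→2: 2={foll,t=1,log=-}
step 6 crash(0): 0={✗foll,t=1,log=-}
step 7 deliver 2→0: —
step 8 recover(0): 0={foll,t=1,log=-}
step 9 deliver 0→2: —
step 10 propose(1,'r'): 1={lead,t=1,log=r}
step 11 deliver 1→0: 0={foll,t=1,log=r}
step 12 deliver 0→1: —
step 13 deliver 0→1: —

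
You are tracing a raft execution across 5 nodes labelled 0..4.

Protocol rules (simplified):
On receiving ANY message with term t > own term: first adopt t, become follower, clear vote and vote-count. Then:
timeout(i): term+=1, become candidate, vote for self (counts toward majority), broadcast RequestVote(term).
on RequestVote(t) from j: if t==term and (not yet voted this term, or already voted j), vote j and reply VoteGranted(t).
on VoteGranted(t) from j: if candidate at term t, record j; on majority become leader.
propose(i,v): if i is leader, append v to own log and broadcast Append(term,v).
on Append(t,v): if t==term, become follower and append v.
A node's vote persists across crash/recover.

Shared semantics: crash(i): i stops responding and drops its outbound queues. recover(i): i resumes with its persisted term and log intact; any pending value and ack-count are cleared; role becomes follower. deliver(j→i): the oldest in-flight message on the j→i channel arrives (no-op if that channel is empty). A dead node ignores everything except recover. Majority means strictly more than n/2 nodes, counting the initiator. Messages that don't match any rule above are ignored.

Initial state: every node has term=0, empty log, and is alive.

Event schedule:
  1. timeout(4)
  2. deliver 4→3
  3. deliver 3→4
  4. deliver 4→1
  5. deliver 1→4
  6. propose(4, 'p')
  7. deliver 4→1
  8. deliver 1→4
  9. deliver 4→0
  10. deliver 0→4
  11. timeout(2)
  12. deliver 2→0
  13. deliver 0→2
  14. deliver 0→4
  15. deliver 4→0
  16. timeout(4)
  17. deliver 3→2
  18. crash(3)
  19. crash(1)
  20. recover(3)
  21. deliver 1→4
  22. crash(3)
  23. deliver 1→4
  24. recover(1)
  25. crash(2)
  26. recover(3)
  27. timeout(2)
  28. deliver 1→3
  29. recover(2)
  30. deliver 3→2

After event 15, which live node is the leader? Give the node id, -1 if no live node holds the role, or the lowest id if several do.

4

[1] timeout(4) → N4(cand t1 [-])
[2] deliver 4→3 → N3(foll t1 [-])
[3] deliver 3→4 → ∅
[4] deliver 4→1 → N1(foll t1 [-])
[5] deliver 1→4 → N4(lead t1 [-])
[6] propose(4,'p') → N4(lead t1 [p])
[7] deliver 4→1 → N1(foll t1 [p])
[8] deliver 1→4 → ∅
[9] deliver 4→0 → N0(foll t1 [-])
[10] deliver 0→4 → ∅
[11] timeout(2) → N2(cand t1 [-])
[12] deliver 2→0 → ∅
[13] deliver 0→2 → ∅
[14] deliver 0→4 → ∅
[15] deliver 4→0 → N0(foll t1 [p])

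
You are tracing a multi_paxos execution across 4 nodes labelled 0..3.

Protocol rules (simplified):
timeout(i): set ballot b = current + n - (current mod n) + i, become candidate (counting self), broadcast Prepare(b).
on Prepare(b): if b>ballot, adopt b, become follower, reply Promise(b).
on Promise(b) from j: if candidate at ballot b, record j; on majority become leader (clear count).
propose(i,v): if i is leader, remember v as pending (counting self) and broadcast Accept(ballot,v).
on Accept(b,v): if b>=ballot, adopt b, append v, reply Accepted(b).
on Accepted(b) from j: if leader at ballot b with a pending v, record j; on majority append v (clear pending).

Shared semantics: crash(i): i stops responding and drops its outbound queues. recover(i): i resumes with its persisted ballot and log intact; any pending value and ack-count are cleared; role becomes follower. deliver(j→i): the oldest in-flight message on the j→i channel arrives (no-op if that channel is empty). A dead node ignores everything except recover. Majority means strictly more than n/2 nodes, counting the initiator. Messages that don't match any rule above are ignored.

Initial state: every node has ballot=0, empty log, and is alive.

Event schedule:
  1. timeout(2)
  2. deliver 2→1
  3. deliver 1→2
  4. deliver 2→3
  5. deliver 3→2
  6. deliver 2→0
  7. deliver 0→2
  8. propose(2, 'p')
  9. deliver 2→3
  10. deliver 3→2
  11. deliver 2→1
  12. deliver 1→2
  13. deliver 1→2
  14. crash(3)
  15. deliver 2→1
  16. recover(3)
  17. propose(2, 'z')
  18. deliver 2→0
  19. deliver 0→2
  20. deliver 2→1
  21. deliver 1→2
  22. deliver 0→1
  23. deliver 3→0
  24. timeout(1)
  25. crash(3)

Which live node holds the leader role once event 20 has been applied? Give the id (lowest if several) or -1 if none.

2

step 1 timeout(2): 2={cand,b=6,log=-}
step 2 deliver 2→1: 1={foll,b=6,log=-}
step 3 deliver 1→2: —
step 4 deliver 2→3: 3={foll,b=6,log=-}
step 5 deliver 3→2: 2={lead,b=6,log=-}
step 6 deliver 2→0: 0={foll,b=6,log=-}
step 7 deliver 0→2: —
step 8 propose(2,'p'): —
step 9 deliver 2→3: 3={foll,b=6,log=p}
step 10 deliver 3→2: —
step 11 deliver 2→1: 1={foll,b=6,log=p}
step 12 deliver 1→2: 2={lead,b=6,log=p}
step 13 deliver 1→2: —
step 14 crash(3): 3={✗foll,b=6,log=p}
step 15 deliver 2→1: —
step 16 recover(3): 3={foll,b=6,log=p}
step 17 propose(2,'z'): —
step 18 deliver 2→0: 0={foll,b=6,log=p}
step 19 deliver 0→2: —
step 20 deliver 2→1: 1={foll,b=6,log=p,z}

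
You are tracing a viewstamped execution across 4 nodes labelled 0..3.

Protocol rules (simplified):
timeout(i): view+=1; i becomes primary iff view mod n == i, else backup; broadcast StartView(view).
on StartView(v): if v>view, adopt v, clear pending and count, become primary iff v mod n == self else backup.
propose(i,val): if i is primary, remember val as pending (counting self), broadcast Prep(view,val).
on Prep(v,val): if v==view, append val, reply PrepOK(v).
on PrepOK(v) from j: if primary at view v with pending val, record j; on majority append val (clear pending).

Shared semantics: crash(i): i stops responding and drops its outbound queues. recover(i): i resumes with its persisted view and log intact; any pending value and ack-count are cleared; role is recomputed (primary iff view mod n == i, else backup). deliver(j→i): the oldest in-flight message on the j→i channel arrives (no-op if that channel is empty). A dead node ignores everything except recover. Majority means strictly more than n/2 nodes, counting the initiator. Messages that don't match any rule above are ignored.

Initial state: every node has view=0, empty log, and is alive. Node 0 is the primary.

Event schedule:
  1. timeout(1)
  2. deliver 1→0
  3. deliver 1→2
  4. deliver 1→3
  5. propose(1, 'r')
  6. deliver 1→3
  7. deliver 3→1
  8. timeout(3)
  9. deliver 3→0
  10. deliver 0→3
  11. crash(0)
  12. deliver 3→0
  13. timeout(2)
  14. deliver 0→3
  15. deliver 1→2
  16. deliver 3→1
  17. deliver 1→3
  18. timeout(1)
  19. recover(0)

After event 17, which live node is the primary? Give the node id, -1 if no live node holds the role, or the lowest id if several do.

2

[1] timeout(1) → N1(prim v1 [-])
[2] deliver 1→0 → N0(back v1 [-])
[3] deliver 1→2 → N2(back v1 [-])
[4] deliver 1→3 → N3(back v1 [-])
[5] propose(1,'r') → ∅
[6] deliver 1→3 → N3(back v1 [r])
[7] deliver 3→1 → ∅
[8] timeout(3) → N3(back v2 [r])
[9] deliver 3→0 → N0(back v2 [-])
[10] deliver 0→3 → ∅
[11] crash(0) → N0(✗back v2 [-])
[12] deliver 3→0 → ∅
[13] timeout(2) → N2(prim v2 [-])
[14] deliver 0→3 → ∅
[15] deliver 1→2 → ∅
[16] deliver 3→1 → N1(back v2 [-])
[17] deliver 1→3 → ∅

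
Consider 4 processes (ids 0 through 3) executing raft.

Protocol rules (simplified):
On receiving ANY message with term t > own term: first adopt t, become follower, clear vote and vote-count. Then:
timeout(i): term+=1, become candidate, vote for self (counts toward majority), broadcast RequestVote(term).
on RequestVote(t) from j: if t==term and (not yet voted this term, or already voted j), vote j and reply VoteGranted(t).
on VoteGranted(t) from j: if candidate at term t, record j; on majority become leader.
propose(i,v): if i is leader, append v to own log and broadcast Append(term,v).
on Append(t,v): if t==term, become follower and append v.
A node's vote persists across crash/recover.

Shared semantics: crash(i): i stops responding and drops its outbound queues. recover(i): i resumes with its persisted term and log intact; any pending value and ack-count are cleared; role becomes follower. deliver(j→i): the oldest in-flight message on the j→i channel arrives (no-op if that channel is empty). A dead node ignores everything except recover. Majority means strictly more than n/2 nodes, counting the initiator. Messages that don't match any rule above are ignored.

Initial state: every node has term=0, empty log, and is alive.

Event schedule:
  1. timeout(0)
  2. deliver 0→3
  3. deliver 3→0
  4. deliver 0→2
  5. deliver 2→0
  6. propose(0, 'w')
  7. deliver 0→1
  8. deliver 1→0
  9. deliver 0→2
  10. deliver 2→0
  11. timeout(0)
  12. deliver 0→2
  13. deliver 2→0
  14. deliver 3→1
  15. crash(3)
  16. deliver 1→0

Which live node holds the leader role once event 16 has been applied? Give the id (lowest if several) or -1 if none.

1. timeout(0):  <0:cand t1 ->
2. deliver 0→3:  <3:foll t1 ->
3. deliver 3→0:  nop
4. deliver 0→2:  <2:foll t1 ->
5. deliver 2→0:  <0:lead t1 ->
6. propose(0,'w'):  <0:lead t1 w>
7. deliver 0→1:  <1:foll t1 ->
8. deliver 1→0:  nop
9. deliver 0→2:  <2:foll t1 w>
10. deliver 2→0:  nop
11. timeout(0):  <0:cand t2 w>
12. deliver 0→2:  <2:foll t2 w>
13. deliver 2→0:  nop
14. deliver 3→1:  nop
15. crash(3):  <3:✗foll t1 ->
16. deliver 1→0:  nop

-1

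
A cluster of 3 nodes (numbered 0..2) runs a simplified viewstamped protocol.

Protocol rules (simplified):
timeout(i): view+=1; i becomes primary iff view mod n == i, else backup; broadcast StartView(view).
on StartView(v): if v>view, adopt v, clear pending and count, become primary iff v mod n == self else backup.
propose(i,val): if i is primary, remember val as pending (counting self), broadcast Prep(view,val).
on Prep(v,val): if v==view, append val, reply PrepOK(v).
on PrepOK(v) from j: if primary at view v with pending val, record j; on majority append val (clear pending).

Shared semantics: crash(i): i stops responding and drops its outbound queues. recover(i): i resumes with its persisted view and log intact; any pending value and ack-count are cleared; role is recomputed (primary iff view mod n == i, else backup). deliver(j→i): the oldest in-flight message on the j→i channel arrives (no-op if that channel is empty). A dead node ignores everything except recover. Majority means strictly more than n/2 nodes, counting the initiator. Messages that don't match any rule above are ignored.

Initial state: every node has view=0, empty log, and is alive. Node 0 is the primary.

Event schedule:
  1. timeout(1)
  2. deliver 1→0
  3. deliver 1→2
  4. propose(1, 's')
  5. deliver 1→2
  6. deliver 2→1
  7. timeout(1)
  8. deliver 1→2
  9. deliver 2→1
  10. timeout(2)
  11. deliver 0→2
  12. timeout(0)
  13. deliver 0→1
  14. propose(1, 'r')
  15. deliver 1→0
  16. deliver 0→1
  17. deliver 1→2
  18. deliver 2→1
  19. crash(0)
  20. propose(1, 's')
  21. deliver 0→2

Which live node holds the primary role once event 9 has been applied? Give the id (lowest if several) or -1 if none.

2

1. timeout(1):  <1:prim v1 ->
2. deliver 1→0:  <0:back v1 ->
3. deliver 1→2:  <2:back v1 ->
4. propose(1,'s'):  nop
5. deliver 1→2:  <2:back v1 s>
6. deliver 2→1:  <1:prim v1 s>
7. timeout(1):  <1:back v2 s>
8. deliver 1→2:  <2:prim v2 s>
9. deliver 2→1:  nop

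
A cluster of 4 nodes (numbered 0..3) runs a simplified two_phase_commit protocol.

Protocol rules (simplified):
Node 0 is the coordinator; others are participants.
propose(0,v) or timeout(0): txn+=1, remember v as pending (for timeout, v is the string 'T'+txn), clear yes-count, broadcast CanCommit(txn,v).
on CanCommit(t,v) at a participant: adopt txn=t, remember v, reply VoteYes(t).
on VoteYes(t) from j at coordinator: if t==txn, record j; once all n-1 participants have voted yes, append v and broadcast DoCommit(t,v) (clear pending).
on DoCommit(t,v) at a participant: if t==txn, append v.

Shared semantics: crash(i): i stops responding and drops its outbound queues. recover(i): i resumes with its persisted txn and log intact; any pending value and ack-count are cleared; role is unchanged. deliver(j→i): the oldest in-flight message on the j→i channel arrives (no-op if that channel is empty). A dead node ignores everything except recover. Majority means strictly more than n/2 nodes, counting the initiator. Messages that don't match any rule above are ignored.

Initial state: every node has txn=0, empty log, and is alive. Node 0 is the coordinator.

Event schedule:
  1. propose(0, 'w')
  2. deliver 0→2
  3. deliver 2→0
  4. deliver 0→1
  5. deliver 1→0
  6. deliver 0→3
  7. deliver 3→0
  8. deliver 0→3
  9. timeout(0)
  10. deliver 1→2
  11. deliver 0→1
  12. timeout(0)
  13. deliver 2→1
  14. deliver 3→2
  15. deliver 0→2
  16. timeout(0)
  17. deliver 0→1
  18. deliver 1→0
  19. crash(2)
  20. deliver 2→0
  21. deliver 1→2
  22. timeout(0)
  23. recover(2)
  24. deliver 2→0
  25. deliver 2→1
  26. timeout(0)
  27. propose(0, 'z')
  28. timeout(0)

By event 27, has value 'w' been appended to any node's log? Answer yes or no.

yes

after 1 — propose(0,'w'): n0:coor/t1/[-]
after 2 — deliver 0→2: n2:part/t1/[-]
after 3 — deliver 2→0: ·
after 4 — deliver 0→1: n1:part/t1/[-]
after 5 — deliver 1→0: ·
after 6 — deliver 0→3: n3:part/t1/[-]
after 7 — deliver 3→0: n0:coor/t1/[w]
after 8 — deliver 0→3: n3:part/t1/[w]
after 9 — timeout(0): n0:coor/t2/[w]
after 10 — deliver 1→2: ·
after 11 — deliver 0→1: n1:part/t1/[w]
after 12 — timeout(0): n0:coor/t3/[w]
after 13 — deliver 2→1: ·
after 14 — deliver 3→2: ·
after 15 — deliver 0→2: n2:part/t1/[w]
after 16 — timeout(0): n0:coor/t4/[w]
after 17 — deliver 0→1: n1:part/t2/[w]
after 18 — deliver 1→0: ·
after 19 — crash(2): n2:✗part/t1/[w]
after 20 — deliver 2→0: ·
after 21 — deliver 1→2: ·
after 22 — timeout(0): n0:coor/t5/[w]
after 23 — recover(2): n2:part/t1/[w]
after 24 — deliver 2→0: ·
after 25 — deliver 2→1: ·
after 26 — timeout(0): n0:coor/t6/[w]
after 27 — propose(0,'z'): n0:coor/t7/[w]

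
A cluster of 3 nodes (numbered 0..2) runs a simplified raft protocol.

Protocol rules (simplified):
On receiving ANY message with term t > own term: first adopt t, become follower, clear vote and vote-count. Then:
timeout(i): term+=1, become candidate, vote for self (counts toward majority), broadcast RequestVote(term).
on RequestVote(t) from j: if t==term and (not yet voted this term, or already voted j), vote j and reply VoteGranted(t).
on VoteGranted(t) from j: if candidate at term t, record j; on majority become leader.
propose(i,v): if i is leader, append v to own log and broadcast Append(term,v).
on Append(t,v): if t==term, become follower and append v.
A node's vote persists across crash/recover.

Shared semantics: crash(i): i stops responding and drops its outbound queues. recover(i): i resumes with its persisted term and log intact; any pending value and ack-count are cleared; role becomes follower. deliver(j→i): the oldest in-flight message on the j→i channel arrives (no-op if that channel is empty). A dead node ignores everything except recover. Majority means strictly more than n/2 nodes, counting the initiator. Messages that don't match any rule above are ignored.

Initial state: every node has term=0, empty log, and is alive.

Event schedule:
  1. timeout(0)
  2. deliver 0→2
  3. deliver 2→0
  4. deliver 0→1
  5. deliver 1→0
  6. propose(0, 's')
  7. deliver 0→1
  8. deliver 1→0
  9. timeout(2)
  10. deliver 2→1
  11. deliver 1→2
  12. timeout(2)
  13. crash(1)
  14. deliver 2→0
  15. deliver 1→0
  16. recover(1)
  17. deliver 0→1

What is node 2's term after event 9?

1. timeout(0):  <0:cand t1 ->
2. deliver 0→2:  <2:foll t1 ->
3. deliver 2→0:  <0:lead t1 ->
4. deliver 0→1:  <1:foll t1 ->
5. deliver 1→0:  nop
6. propose(0,'s'):  <0:lead t1 s>
7. deliver 0→1:  <1:foll t1 s>
8. deliver 1→0:  nop
9. timeout(2):  <2:cand t2 ->

2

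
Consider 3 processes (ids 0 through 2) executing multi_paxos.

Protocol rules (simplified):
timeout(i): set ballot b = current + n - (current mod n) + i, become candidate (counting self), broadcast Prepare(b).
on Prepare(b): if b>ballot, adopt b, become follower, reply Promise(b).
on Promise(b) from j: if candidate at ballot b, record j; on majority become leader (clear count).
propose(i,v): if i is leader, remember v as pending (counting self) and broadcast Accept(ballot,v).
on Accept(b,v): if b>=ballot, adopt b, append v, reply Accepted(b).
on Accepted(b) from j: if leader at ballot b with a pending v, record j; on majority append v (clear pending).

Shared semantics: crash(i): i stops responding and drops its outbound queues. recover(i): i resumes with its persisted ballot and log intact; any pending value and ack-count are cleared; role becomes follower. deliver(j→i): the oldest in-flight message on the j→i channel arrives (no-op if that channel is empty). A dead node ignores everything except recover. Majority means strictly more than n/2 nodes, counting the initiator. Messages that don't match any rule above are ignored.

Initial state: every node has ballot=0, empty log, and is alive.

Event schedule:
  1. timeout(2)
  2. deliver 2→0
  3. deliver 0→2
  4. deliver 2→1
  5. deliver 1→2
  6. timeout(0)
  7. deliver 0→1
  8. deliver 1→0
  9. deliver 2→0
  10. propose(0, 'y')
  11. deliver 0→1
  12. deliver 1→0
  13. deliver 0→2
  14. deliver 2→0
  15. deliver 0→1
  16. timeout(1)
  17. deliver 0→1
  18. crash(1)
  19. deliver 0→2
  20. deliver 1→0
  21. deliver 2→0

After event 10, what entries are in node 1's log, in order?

empty

[1] timeout(2) → N2(cand b5 [-])
[2] deliver 2→0 → N0(foll b5 [-])
[3] deliver 0→2 → N2(lead b5 [-])
[4] deliver 2→1 → N1(foll b5 [-])
[5] deliver 1→2 → ∅
[6] timeout(0) → N0(cand b6 [-])
[7] deliver 0→1 → N1(foll b6 [-])
[8] deliver 1→0 → N0(lead b6 [-])
[9] deliver 2→0 → ∅
[10] propose(0,'y') → ∅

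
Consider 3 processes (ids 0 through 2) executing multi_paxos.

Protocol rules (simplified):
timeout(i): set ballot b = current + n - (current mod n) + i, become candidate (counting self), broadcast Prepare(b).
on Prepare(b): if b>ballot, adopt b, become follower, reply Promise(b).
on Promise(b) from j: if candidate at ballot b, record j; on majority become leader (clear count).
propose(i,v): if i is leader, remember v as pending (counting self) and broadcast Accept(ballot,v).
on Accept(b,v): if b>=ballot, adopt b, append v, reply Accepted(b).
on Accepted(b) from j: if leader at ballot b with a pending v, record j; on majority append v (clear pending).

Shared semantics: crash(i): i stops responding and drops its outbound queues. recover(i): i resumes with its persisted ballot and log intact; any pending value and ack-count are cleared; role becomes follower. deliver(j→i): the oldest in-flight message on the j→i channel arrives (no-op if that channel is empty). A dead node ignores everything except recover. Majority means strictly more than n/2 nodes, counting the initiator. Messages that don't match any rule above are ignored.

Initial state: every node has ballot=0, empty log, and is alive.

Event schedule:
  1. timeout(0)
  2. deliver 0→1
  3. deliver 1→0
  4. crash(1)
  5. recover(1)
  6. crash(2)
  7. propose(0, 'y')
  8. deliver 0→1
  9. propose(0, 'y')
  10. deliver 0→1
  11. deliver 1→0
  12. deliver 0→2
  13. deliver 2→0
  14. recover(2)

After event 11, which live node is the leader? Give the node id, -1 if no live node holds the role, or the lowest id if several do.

0

after 1 — timeout(0): n0:cand/b3/[-]
after 2 — deliver 0→1: n1:foll/b3/[-]
after 3 — deliver 1→0: n0:lead/b3/[-]
after 4 — crash(1): n1:✗foll/b3/[-]
after 5 — recover(1): n1:foll/b3/[-]
after 6 — crash(2): n2:✗foll/b0/[-]
after 7 — propose(0,'y'): ·
after 8 — deliver 0→1: n1:foll/b3/[y]
after 9 — propose(0,'y'): ·
after 10 — deliver 0→1: n1:foll/b3/[y,y]
after 11 — deliver 1→0: n0:lead/b3/[y]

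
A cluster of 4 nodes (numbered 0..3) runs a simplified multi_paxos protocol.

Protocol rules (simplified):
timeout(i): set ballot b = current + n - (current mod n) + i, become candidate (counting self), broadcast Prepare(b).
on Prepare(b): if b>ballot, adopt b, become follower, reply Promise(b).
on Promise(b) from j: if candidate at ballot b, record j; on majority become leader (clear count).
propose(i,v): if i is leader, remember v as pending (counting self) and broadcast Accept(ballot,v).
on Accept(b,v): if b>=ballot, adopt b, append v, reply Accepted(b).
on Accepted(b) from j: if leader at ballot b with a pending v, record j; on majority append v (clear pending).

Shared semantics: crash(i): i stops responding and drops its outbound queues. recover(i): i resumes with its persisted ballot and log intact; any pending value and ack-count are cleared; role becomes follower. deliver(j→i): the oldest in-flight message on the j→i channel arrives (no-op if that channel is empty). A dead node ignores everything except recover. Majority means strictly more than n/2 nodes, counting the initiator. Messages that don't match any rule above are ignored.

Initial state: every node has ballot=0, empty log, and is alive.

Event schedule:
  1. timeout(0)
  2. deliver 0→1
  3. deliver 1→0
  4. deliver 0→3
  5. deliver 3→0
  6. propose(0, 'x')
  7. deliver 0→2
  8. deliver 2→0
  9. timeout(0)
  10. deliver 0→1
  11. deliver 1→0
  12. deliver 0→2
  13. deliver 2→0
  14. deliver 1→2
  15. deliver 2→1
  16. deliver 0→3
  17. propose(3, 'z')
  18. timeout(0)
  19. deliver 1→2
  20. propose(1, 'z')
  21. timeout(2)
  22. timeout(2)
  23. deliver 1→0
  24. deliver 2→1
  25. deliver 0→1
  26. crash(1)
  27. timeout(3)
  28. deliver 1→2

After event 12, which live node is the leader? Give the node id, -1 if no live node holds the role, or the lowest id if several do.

-1

step 1 timeout(0): 0={cand,b=4,log=-}
step 2 deliver 0→1: 1={foll,b=4,log=-}
step 3 deliver 1→0: —
step 4 deliver 0→3: 3={foll,b=4,log=-}
step 5 deliver 3→0: 0={lead,b=4,log=-}
step 6 propose(0,'x'): —
step 7 deliver 0→2: 2={foll,b=4,log=-}
step 8 deliver 2→0: —
step 9 timeout(0): 0={cand,b=8,log=-}
step 10 deliver 0→1: 1={foll,b=4,log=x}
step 11 deliver 1→0: —
step 12 deliver 0→2: 2={foll,b=4,log=x}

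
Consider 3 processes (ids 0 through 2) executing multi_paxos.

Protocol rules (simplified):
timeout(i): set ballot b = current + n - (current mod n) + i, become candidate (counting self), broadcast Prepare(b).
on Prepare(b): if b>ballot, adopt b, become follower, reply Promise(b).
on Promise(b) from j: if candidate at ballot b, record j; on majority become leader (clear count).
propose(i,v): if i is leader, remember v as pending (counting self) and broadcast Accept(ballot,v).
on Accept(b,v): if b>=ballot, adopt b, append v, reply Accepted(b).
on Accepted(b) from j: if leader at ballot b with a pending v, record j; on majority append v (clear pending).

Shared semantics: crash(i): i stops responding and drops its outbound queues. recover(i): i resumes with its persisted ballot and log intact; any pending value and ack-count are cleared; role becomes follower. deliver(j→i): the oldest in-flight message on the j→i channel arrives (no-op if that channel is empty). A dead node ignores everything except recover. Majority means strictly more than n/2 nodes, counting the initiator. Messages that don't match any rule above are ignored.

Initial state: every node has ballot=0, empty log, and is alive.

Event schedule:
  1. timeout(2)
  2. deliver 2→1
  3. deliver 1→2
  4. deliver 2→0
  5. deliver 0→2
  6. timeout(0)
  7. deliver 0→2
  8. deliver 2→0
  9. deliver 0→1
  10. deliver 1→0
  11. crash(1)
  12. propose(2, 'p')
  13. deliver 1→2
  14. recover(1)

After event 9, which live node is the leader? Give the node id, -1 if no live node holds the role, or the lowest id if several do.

0

after 1 — timeout(2): n2:cand/b5/[-]
after 2 — deliver 2→1: n1:foll/b5/[-]
after 3 — deliver 1→2: n2:lead/b5/[-]
after 4 — deliver 2→0: n0:foll/b5/[-]
after 5 — deliver 0→2: ·
after 6 — timeout(0): n0:cand/b6/[-]
after 7 — deliver 0→2: n2:foll/b6/[-]
after 8 — deliver 2→0: n0:lead/b6/[-]
after 9 — deliver 0→1: n1:foll/b6/[-]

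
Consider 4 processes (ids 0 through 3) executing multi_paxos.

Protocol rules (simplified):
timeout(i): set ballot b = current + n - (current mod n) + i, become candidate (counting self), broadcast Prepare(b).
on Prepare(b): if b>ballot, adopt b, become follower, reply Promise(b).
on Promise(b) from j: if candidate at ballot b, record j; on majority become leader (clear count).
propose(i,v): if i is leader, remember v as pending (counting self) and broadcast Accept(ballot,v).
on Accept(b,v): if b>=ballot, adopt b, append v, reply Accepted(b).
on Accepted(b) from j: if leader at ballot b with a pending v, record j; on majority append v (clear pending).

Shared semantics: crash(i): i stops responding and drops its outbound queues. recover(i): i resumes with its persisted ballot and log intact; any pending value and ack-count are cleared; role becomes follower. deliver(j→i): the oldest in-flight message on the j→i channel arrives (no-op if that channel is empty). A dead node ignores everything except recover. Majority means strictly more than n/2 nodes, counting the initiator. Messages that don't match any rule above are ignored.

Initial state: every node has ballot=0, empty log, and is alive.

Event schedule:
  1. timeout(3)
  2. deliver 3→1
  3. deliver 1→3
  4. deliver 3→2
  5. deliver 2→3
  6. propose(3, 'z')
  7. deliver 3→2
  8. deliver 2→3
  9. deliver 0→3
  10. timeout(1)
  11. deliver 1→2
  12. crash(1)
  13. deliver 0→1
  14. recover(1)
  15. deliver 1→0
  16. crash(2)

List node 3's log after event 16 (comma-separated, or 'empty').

empty

1. timeout(3):  <3:cand b7 ->
2. deliver 3→1:  <1:foll b7 ->
3. deliver 1→3:  nop
4. deliver 3→2:  <2:foll b7 ->
5. deliver 2→3:  <3:lead b7 ->
6. propose(3,'z'):  nop
7. deliver 3→2:  <2:foll b7 z>
8. deliver 2→3:  nop
9. deliver 0→3:  nop
10. timeout(1):  <1:cand b9 ->
11. deliver 1→2:  <2:foll b9 z>
12. crash(1):  <1:✗cand b9 ->
13. deliver 0→1:  nop
14. recover(1):  <1:foll b9 ->
15. deliver 1→0:  nop
16. crash(2):  <2:✗foll b9 z>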